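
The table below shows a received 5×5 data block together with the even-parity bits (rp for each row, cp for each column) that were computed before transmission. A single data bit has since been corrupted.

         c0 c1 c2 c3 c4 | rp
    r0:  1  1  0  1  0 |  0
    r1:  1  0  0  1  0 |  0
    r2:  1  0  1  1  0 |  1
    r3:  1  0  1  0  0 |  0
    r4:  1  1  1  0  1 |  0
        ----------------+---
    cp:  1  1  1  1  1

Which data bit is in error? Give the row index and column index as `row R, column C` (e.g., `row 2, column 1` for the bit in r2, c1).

row 0, column 1

Recompute each row's even parity and compare to rp:
  r0: data parity 1, sent rp 0 → mismatch
  r1: data parity 0, sent rp 0 → ok
  r2: data parity 1, sent rp 1 → ok
  r3: data parity 0, sent rp 0 → ok
  r4: data parity 0, sent rp 0 → ok
Recompute each column's even parity and compare to cp:
  c0: data parity 1, sent cp 1 → ok
  c1: data parity 0, sent cp 1 → mismatch
  c2: data parity 1, sent cp 1 → ok
  c3: data parity 1, sent cp 1 → ok
  c4: data parity 1, sent cp 1 → ok
Exactly one row (r0) and one column (c1) fail → the flipped bit is at their intersection.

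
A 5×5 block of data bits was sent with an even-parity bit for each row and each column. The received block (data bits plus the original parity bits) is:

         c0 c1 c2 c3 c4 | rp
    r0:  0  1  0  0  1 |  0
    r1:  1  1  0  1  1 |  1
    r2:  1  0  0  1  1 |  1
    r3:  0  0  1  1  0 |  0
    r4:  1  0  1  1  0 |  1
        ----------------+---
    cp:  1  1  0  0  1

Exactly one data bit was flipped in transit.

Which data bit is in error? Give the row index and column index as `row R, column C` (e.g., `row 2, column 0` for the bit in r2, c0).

row 1, column 1

Recompute each row's even parity and compare to rp:
  r0: data parity 0, sent rp 0 → ok
  r1: data parity 0, sent rp 1 → mismatch
  r2: data parity 1, sent rp 1 → ok
  r3: data parity 0, sent rp 0 → ok
  r4: data parity 1, sent rp 1 → ok
Recompute each column's even parity and compare to cp:
  c0: data parity 1, sent cp 1 → ok
  c1: data parity 0, sent cp 1 → mismatch
  c2: data parity 0, sent cp 0 → ok
  c3: data parity 0, sent cp 0 → ok
  c4: data parity 1, sent cp 1 → ok
Exactly one row (r1) and one column (c1) fail → the flipped bit is at their intersection.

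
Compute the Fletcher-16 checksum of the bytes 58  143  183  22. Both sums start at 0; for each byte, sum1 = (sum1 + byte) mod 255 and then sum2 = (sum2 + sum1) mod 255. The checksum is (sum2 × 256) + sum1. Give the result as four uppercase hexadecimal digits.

1D97

Running sums (mod 255):
  after byte 0 (58): sum1=58, sum2=58
  after byte 1 (143): sum1=201, sum2=4
  after byte 2 (183): sum1=129, sum2=133
  after byte 3 (22): sum1=151, sum2=29
Checksum = sum2·256 + sum1 = 29·256 + 151 = 7575 = 0x1D97.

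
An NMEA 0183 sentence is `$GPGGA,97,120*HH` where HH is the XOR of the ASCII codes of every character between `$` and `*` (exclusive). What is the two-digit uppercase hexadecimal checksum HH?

XOR the ASCII codes of the payload characters:
  'G' = 0x47 → acc = 0x47
  'P' = 0x50 → acc = 0x17
  'G' = 0x47 → acc = 0x50
  'G' = 0x47 → acc = 0x17
  'A' = 0x41 → acc = 0x56
  ',' = 0x2C → acc = 0x7A
  '9' = 0x39 → acc = 0x43
  '7' = 0x37 → acc = 0x74
  ',' = 0x2C → acc = 0x58
  '1' = 0x31 → acc = 0x69
  '2' = 0x32 → acc = 0x5B
  '0' = 0x30 → acc = 0x6B
Checksum = 0x6B.

6B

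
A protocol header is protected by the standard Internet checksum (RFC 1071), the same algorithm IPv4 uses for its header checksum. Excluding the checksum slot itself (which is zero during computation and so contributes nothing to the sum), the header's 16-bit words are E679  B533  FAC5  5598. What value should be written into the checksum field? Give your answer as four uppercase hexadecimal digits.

One's-complement addition (fold any carry out of bit 15 back into bit 0):
  0xE679 + 0xB533 = 0x19BAC → wrap carry → 0x9BAD
  0x9BAD + 0xFAC5 = 0x19672 → wrap carry → 0x9673
  0x9673 + 0x5598 = 0x0EC0B
One's-complement sum = 0xEC0B.
Checksum = ~0xEC0B & 0xFFFF = 0x13F4.

13F4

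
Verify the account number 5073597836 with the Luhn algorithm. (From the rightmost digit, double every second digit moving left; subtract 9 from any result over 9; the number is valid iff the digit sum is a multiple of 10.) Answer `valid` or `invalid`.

From the right, keep odd positions and double even positions (subtract 9 from any doubled value over 9):
  doubled (positions 2,4,...): 6 5 1 5 1 → sum 18
  kept (positions 1,3,...): 6 8 9 3 0 → sum 26
Total = 44.
44 mod 10 = 4, so the number is invalid.

invalid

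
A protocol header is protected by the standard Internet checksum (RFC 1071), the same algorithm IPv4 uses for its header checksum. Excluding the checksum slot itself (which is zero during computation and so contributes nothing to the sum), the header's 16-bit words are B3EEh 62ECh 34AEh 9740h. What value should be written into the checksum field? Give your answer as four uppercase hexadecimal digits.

One's-complement addition (fold any carry out of bit 15 back into bit 0):
  0xB3EE + 0x62EC = 0x116DA → wrap carry → 0x16DB
  0x16DB + 0x34AE = 0x04B89
  0x4B89 + 0x9740 = 0x0E2C9
One's-complement sum = 0xE2C9.
Checksum = ~0xE2C9 & 0xFFFF = 0x1D36.

1D36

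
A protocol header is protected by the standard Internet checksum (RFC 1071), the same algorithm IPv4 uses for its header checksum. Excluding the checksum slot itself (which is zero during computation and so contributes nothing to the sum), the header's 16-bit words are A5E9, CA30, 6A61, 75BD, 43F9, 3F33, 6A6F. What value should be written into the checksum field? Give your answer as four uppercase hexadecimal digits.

One's-complement addition (fold any carry out of bit 15 back into bit 0):
  0xA5E9 + 0xCA30 = 0x17019 → wrap carry → 0x701A
  0x701A + 0x6A61 = 0x0DA7B
  0xDA7B + 0x75BD = 0x15038 → wrap carry → 0x5039
  0x5039 + 0x43F9 = 0x09432
  0x9432 + 0x3F33 = 0x0D365
  0xD365 + 0x6A6F = 0x13DD4 → wrap carry → 0x3DD5
One's-complement sum = 0x3DD5.
Checksum = ~0x3DD5 & 0xFFFF = 0xC22A.

C22A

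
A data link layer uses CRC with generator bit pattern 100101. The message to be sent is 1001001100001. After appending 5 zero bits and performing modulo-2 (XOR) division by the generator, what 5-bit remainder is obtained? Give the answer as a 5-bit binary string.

11101

Append 5 zeros: 100100110000100000. Divide by 100101 (XOR where the leading bit is 1):
  pos 0: 100100 XOR 100101 = 000001
  pos 5: 111000 XOR 100101 = 011101
  pos 6: 111010 XOR 100101 = 011111
  pos 7: 111111 XOR 100101 = 011010
  pos 8: 110100 XOR 100101 = 010001
  pos 9: 100010 XOR 100101 = 000111
  pos 12: 111000 XOR 100101 = 011101
Remainder (last 5 bits) = 11101. This is the CRC / FCS.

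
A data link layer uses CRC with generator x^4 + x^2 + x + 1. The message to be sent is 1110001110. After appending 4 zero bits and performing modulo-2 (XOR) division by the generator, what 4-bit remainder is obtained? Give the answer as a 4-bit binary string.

0110

Append 4 zeros: 11100011100000. Divide by 10111 (XOR where the leading bit is 1):
  pos 0: 11100 XOR 10111 = 01011
  pos 1: 10110 XOR 10111 = 00001
  pos 5: 11110 XOR 10111 = 01001
  pos 6: 10010 XOR 10111 = 00101
  pos 8: 10100 XOR 10111 = 00011
Remainder (last 4 bits) = 0110. This is the CRC / FCS.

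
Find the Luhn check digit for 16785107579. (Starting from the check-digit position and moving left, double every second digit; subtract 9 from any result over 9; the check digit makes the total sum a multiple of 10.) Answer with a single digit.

Partial digits right→left: 9 7 5 7 0 1 5 8 7 6 1
Double every second digit counting from the check-digit position (so the 1st, 3rd, 5th, ... of the partial from the right).
  doubled (with −9 where >9): 9 1 0 1 5 2 → sum 18
  kept as-is: 7 7 1 8 6 → sum 29
Total = 18 + 29 = 47.
Check digit = (10 − (47 mod 10)) mod 10 = 3.

3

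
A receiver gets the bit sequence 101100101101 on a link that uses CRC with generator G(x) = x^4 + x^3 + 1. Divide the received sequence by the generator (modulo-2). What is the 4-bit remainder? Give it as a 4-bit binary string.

Modulo-2 division of 101100101101 by 11001:
  pos 0: 10110 XOR 11001 = 01111
  pos 1: 11110 XOR 11001 = 00111
  pos 3: 11110 XOR 11001 = 00111
  pos 5: 11111 XOR 11001 = 00110
  pos 7: 11001 XOR 11001 = 00000
Remainder = 0000 (zero — the frame passes the CRC check).

0000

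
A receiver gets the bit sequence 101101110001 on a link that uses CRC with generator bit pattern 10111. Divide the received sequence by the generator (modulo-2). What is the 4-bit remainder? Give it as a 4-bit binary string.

Modulo-2 division of 101101110001 by 10111:
  pos 0: 10110 XOR 10111 = 00001
  pos 4: 11110 XOR 10111 = 01001
  pos 5: 10010 XOR 10111 = 00101
  pos 7: 10101 XOR 10111 = 00010
Remainder = 0010 (nonzero — an error is detected).

0010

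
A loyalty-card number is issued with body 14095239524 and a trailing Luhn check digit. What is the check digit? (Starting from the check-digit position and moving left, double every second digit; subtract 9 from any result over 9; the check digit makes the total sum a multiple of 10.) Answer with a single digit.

6

Partial digits right→left: 4 2 5 9 3 2 5 9 0 4 1
Double every second digit counting from the check-digit position (so the 1st, 3rd, 5th, ... of the partial from the right).
  doubled (with −9 where >9): 8 1 6 1 0 2 → sum 18
  kept as-is: 2 9 2 9 4 → sum 26
Total = 18 + 26 = 44.
Check digit = (10 − (44 mod 10)) mod 10 = 6.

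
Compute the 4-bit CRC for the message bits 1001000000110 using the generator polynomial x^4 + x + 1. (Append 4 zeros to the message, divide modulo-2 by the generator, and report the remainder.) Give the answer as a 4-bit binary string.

0101

Append 4 zeros: 10010000001100000. Divide by 10011 (XOR where the leading bit is 1):
  pos 0: 10010 XOR 10011 = 00001
  pos 4: 10000 XOR 10011 = 00011
  pos 7: 11011 XOR 10011 = 01000
  pos 8: 10000 XOR 10011 = 00011
  pos 11: 11000 XOR 10011 = 01011
  pos 12: 10110 XOR 10011 = 00101
Remainder (last 4 bits) = 0101. This is the CRC / FCS.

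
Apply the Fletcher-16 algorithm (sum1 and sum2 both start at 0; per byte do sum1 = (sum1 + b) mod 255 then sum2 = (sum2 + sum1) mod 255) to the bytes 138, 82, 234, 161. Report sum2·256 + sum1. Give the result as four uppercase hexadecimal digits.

Running sums (mod 255):
  after byte 0 (138): sum1=138, sum2=138
  after byte 1 (82): sum1=220, sum2=103
  after byte 2 (234): sum1=199, sum2=47
  after byte 3 (161): sum1=105, sum2=152
Checksum = sum2·256 + sum1 = 152·256 + 105 = 39017 = 0x9869.

9869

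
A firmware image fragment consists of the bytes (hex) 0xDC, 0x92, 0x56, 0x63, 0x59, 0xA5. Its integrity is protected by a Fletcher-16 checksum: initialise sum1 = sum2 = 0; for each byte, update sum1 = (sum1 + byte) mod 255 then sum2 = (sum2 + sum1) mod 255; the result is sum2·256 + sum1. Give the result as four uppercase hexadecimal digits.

E528

Running sums (mod 255):
  after byte 0 (0xDC): sum1=220, sum2=220
  after byte 1 (0x92): sum1=111, sum2=76
  after byte 2 (0x56): sum1=197, sum2=18
  after byte 3 (0x63): sum1=41, sum2=59
  after byte 4 (0x59): sum1=130, sum2=189
  after byte 5 (0xA5): sum1=40, sum2=229
Checksum = sum2·256 + sum1 = 229·256 + 40 = 58664 = 0xE528.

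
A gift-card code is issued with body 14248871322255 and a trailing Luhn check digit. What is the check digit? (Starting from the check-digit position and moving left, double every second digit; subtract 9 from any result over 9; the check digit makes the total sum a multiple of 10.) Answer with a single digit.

8

Partial digits right→left: 5 5 2 2 2 3 1 7 8 8 4 2 4 1
Double every second digit counting from the check-digit position (so the 1st, 3rd, 5th, ... of the partial from the right).
  doubled (with −9 where >9): 1 4 4 2 7 8 8 → sum 34
  kept as-is: 5 2 3 7 8 2 1 → sum 28
Total = 34 + 28 = 62.
Check digit = (10 − (62 mod 10)) mod 10 = 8.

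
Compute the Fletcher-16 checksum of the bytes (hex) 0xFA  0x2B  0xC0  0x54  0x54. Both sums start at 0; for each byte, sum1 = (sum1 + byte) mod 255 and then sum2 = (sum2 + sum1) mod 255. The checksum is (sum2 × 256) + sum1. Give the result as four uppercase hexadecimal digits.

D28F

Running sums (mod 255):
  after byte 0 (0xFA): sum1=250, sum2=250
  after byte 1 (0x2B): sum1=38, sum2=33
  after byte 2 (0xC0): sum1=230, sum2=8
  after byte 3 (0x54): sum1=59, sum2=67
  after byte 4 (0x54): sum1=143, sum2=210
Checksum = sum2·256 + sum1 = 210·256 + 143 = 53903 = 0xD28F.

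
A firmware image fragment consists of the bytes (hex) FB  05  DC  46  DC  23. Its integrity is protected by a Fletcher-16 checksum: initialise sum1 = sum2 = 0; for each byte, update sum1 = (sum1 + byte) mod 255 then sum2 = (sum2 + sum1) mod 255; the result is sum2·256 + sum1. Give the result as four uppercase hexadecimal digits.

2424

Running sums (mod 255):
  after byte 0 (FB): sum1=251, sum2=251
  after byte 1 (05): sum1=1, sum2=252
  after byte 2 (DC): sum1=221, sum2=218
  after byte 3 (46): sum1=36, sum2=254
  after byte 4 (DC): sum1=1, sum2=0
  after byte 5 (23): sum1=36, sum2=36
Checksum = sum2·256 + sum1 = 36·256 + 36 = 9252 = 0x2424.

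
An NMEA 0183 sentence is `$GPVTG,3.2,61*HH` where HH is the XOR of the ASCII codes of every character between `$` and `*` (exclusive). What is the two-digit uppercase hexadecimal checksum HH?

XOR the ASCII codes of the payload characters:
  'G' = 0x47 → acc = 0x47
  'P' = 0x50 → acc = 0x17
  'V' = 0x56 → acc = 0x41
  'T' = 0x54 → acc = 0x15
  'G' = 0x47 → acc = 0x52
  ',' = 0x2C → acc = 0x7E
  '3' = 0x33 → acc = 0x4D
  '.' = 0x2E → acc = 0x63
  '2' = 0x32 → acc = 0x51
  ',' = 0x2C → acc = 0x7D
  '6' = 0x36 → acc = 0x4B
  '1' = 0x31 → acc = 0x7A
Checksum = 0x7A.

7A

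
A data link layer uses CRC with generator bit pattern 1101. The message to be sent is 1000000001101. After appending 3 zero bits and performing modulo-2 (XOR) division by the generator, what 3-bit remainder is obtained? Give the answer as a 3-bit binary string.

Append 3 zeros: 1000000001101000. Divide by 1101 (XOR where the leading bit is 1):
  pos 0: 1000 XOR 1101 = 0101
  pos 1: 1010 XOR 1101 = 0111
  pos 2: 1110 XOR 1101 = 0011
  pos 4: 1100 XOR 1101 = 0001
  pos 7: 1011 XOR 1101 = 0110
  pos 8: 1100 XOR 1101 = 0001
  pos 11: 1100 XOR 1101 = 0001
Remainder (last 3 bits) = 010. This is the CRC / FCS.

010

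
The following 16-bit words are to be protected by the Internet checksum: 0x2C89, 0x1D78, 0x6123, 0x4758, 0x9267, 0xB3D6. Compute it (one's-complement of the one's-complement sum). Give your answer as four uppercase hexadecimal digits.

C744

One's-complement addition (fold any carry out of bit 15 back into bit 0):
  0x2C89 + 0x1D78 = 0x04A01
  0x4A01 + 0x6123 = 0x0AB24
  0xAB24 + 0x4758 = 0x0F27C
  0xF27C + 0x9267 = 0x184E3 → wrap carry → 0x84E4
  0x84E4 + 0xB3D6 = 0x138BA → wrap carry → 0x38BB
One's-complement sum = 0x38BB.
Checksum = ~0x38BB & 0xFFFF = 0xC744.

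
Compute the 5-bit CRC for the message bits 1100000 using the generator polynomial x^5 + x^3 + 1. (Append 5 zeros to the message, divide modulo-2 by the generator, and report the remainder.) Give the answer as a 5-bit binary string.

Append 5 zeros: 110000000000. Divide by 101001 (XOR where the leading bit is 1):
  pos 0: 110000 XOR 101001 = 011001
  pos 1: 110010 XOR 101001 = 011011
  pos 2: 110110 XOR 101001 = 011111
  pos 3: 111110 XOR 101001 = 010111
  pos 4: 101110 XOR 101001 = 000111
Remainder (last 5 bits) = 11100. This is the CRC / FCS.

11100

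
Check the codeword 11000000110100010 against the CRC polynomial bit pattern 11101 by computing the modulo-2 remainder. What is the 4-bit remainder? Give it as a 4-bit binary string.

0000

Modulo-2 division of 11000000110100010 by 11101:
  pos 0: 11000 XOR 11101 = 00101
  pos 2: 10100 XOR 11101 = 01001
  pos 3: 10010 XOR 11101 = 01111
  pos 4: 11111 XOR 11101 = 00010
  pos 7: 10101 XOR 11101 = 01000
  pos 8: 10000 XOR 11101 = 01101
  pos 9: 11010 XOR 11101 = 00111
  pos 11: 11101 XOR 11101 = 00000
Remainder = 0000 (zero — the frame passes the CRC check).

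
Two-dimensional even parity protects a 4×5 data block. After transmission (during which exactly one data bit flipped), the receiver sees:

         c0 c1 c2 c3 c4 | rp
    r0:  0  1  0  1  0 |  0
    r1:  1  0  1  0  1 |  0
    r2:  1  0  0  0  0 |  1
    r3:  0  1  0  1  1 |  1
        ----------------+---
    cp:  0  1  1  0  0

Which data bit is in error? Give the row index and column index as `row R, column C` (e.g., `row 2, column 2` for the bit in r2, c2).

Recompute each row's even parity and compare to rp:
  r0: data parity 0, sent rp 0 → ok
  r1: data parity 1, sent rp 0 → mismatch
  r2: data parity 1, sent rp 1 → ok
  r3: data parity 1, sent rp 1 → ok
Recompute each column's even parity and compare to cp:
  c0: data parity 0, sent cp 0 → ok
  c1: data parity 0, sent cp 1 → mismatch
  c2: data parity 1, sent cp 1 → ok
  c3: data parity 0, sent cp 0 → ok
  c4: data parity 0, sent cp 0 → ok
Exactly one row (r1) and one column (c1) fail → the flipped bit is at their intersection.

row 1, column 1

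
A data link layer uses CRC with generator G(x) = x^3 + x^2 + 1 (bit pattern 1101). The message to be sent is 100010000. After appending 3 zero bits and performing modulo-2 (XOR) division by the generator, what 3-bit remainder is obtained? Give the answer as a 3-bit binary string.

Append 3 zeros: 100010000000. Divide by 1101 (XOR where the leading bit is 1):
  pos 0: 1000 XOR 1101 = 0101
  pos 1: 1011 XOR 1101 = 0110
  pos 2: 1100 XOR 1101 = 0001
  pos 5: 1000 XOR 1101 = 0101
  pos 6: 1010 XOR 1101 = 0111
  pos 7: 1110 XOR 1101 = 0011
Remainder (last 3 bits) = 110. This is the CRC / FCS.

110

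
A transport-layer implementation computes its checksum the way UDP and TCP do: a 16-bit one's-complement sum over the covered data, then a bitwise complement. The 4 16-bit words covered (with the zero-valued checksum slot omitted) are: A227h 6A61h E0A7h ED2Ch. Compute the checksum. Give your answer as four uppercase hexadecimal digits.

25A2

One's-complement addition (fold any carry out of bit 15 back into bit 0):
  0xA227 + 0x6A61 = 0x10C88 → wrap carry → 0x0C89
  0x0C89 + 0xE0A7 = 0x0ED30
  0xED30 + 0xED2C = 0x1DA5C → wrap carry → 0xDA5D
One's-complement sum = 0xDA5D.
Checksum = ~0xDA5D & 0xFFFF = 0x25A2.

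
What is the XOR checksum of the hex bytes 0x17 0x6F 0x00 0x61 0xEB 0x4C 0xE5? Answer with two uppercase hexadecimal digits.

5B

XOR the bytes together:
  start with 0x17
  0x17 ⊕ 0x6F = 0x78
  0x78 ⊕ 0x00 = 0x78
  0x78 ⊕ 0x61 = 0x19
  0x19 ⊕ 0xEB = 0xF2
  0xF2 ⊕ 0x4C = 0xBE
  0xBE ⊕ 0xE5 = 0x5B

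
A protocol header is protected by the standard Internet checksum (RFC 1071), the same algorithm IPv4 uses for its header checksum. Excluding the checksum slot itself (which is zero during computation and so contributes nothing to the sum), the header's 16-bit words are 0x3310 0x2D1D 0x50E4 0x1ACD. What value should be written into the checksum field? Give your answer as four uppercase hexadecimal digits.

One's-complement addition (fold any carry out of bit 15 back into bit 0):
  0x3310 + 0x2D1D = 0x0602D
  0x602D + 0x50E4 = 0x0B111
  0xB111 + 0x1ACD = 0x0CBDE
One's-complement sum = 0xCBDE.
Checksum = ~0xCBDE & 0xFFFF = 0x3421.

3421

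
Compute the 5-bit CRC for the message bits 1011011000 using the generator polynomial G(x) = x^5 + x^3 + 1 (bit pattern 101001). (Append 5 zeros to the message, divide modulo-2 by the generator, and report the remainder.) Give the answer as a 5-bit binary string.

Append 5 zeros: 101101100000000. Divide by 101001 (XOR where the leading bit is 1):
  pos 0: 101101 XOR 101001 = 000100
  pos 3: 100100 XOR 101001 = 001101
  pos 5: 110100 XOR 101001 = 011101
  pos 6: 111010 XOR 101001 = 010011
  pos 7: 100110 XOR 101001 = 001111
  pos 9: 111100 XOR 101001 = 010101
Remainder (last 5 bits) = 10101. This is the CRC / FCS.

10101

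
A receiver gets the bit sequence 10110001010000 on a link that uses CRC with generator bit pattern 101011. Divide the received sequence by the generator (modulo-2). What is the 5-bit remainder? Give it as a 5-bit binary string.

Modulo-2 division of 10110001010000 by 101011:
  pos 0: 101100 XOR 101011 = 000111
  pos 3: 111010 XOR 101011 = 010001
  pos 4: 100011 XOR 101011 = 001000
  pos 6: 100000 XOR 101011 = 001011
  pos 8: 101100 XOR 101011 = 000111
Remainder = 00111 (nonzero — an error is detected).

00111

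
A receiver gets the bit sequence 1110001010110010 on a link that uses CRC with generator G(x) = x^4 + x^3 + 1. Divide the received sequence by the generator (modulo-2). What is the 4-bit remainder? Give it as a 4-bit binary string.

Modulo-2 division of 1110001010110010 by 11001:
  pos 0: 11100 XOR 11001 = 00101
  pos 2: 10101 XOR 11001 = 01100
  pos 3: 11000 XOR 11001 = 00001
  pos 7: 11011 XOR 11001 = 00010
  pos 10: 10001 XOR 11001 = 01000
  pos 11: 10000 XOR 11001 = 01001
Remainder = 1001 (nonzero — an error is detected).

1001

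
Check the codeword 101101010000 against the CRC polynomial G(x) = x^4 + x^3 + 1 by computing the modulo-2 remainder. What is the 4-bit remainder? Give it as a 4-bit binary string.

0000

Modulo-2 division of 101101010000 by 11001:
  pos 0: 10110 XOR 11001 = 01111
  pos 1: 11111 XOR 11001 = 00110
  pos 3: 11001 XOR 11001 = 00000
Remainder = 0000 (zero — the frame passes the CRC check).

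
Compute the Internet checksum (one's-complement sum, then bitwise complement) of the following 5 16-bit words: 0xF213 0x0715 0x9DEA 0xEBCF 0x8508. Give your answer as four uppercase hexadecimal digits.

One's-complement addition (fold any carry out of bit 15 back into bit 0):
  0xF213 + 0x0715 = 0x0F928
  0xF928 + 0x9DEA = 0x19712 → wrap carry → 0x9713
  0x9713 + 0xEBCF = 0x182E2 → wrap carry → 0x82E3
  0x82E3 + 0x8508 = 0x107EB → wrap carry → 0x07EC
One's-complement sum = 0x07EC.
Checksum = ~0x07EC & 0xFFFF = 0xF813.

F813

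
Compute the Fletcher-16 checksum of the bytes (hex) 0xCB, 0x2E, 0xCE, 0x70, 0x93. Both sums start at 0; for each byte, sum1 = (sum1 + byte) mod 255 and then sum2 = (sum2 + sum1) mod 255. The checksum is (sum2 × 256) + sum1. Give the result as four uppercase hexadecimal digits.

94CC

Running sums (mod 255):
  after byte 0 (0xCB): sum1=203, sum2=203
  after byte 1 (0x2E): sum1=249, sum2=197
  after byte 2 (0xCE): sum1=200, sum2=142
  after byte 3 (0x70): sum1=57, sum2=199
  after byte 4 (0x93): sum1=204, sum2=148
Checksum = sum2·256 + sum1 = 148·256 + 204 = 38092 = 0x94CC.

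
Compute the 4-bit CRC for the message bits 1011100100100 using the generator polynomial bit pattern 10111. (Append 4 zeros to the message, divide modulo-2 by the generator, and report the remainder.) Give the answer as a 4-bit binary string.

Append 4 zeros: 10111001001000000. Divide by 10111 (XOR where the leading bit is 1):
  pos 0: 10111 XOR 10111 = 00000
  pos 7: 10010 XOR 10111 = 00101
  pos 9: 10100 XOR 10111 = 00011
  pos 12: 11000 XOR 10111 = 01111
Remainder (last 4 bits) = 1111. This is the CRC / FCS.

1111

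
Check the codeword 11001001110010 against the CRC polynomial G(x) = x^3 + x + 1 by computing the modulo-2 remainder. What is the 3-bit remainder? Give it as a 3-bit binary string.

Modulo-2 division of 11001001110010 by 1011:
  pos 0: 1100 XOR 1011 = 0111
  pos 1: 1111 XOR 1011 = 0100
  pos 2: 1000 XOR 1011 = 0011
  pos 4: 1101 XOR 1011 = 0110
  pos 5: 1101 XOR 1011 = 0110
  pos 6: 1101 XOR 1011 = 0110
  pos 7: 1100 XOR 1011 = 0111
  pos 8: 1110 XOR 1011 = 0101
  pos 9: 1011 XOR 1011 = 0000
Remainder = 000 (zero — the frame passes the CRC check).

000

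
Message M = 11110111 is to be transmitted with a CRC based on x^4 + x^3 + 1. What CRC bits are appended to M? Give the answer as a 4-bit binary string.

Append 4 zeros: 111101110000. Divide by 11001 (XOR where the leading bit is 1):
  pos 0: 11110 XOR 11001 = 00111
  pos 2: 11111 XOR 11001 = 00110
  pos 4: 11010 XOR 11001 = 00011
  pos 7: 11000 XOR 11001 = 00001
Remainder (last 4 bits) = 0001. This is the CRC / FCS.

0001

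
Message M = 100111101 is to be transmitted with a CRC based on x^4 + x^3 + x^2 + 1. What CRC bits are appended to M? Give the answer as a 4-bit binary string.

Append 4 zeros: 1001111010000. Divide by 11101 (XOR where the leading bit is 1):
  pos 0: 10011 XOR 11101 = 01110
  pos 1: 11101 XOR 11101 = 00000
  pos 6: 10100 XOR 11101 = 01001
  pos 7: 10010 XOR 11101 = 01111
  pos 8: 11110 XOR 11101 = 00011
Remainder (last 4 bits) = 0011. This is the CRC / FCS.

0011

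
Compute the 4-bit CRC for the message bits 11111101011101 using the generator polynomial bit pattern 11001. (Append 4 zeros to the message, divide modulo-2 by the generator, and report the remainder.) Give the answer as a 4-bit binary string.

Append 4 zeros: 111111010111010000. Divide by 11001 (XOR where the leading bit is 1):
  pos 0: 11111 XOR 11001 = 00110
  pos 2: 11010 XOR 11001 = 00011
  pos 5: 11101 XOR 11001 = 00100
  pos 7: 10011 XOR 11001 = 01010
  pos 8: 10100 XOR 11001 = 01101
  pos 9: 11011 XOR 11001 = 00010
  pos 12: 10000 XOR 11001 = 01001
  pos 13: 10010 XOR 11001 = 01011
Remainder (last 4 bits) = 1011. This is the CRC / FCS.

1011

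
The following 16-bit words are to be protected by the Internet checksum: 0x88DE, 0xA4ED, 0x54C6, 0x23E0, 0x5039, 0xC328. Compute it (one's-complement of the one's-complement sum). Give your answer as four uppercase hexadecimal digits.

462B

One's-complement addition (fold any carry out of bit 15 back into bit 0):
  0x88DE + 0xA4ED = 0x12DCB → wrap carry → 0x2DCC
  0x2DCC + 0x54C6 = 0x08292
  0x8292 + 0x23E0 = 0x0A672
  0xA672 + 0x5039 = 0x0F6AB
  0xF6AB + 0xC328 = 0x1B9D3 → wrap carry → 0xB9D4
One's-complement sum = 0xB9D4.
Checksum = ~0xB9D4 & 0xFFFF = 0x462B.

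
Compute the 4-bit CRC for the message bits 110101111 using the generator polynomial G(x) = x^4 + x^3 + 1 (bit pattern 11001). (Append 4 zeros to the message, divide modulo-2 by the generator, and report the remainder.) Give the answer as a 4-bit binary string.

0001

Append 4 zeros: 1101011110000. Divide by 11001 (XOR where the leading bit is 1):
  pos 0: 11010 XOR 11001 = 00011
  pos 3: 11111 XOR 11001 = 00110
  pos 5: 11010 XOR 11001 = 00011
  pos 8: 11000 XOR 11001 = 00001
Remainder (last 4 bits) = 0001. This is the CRC / FCS.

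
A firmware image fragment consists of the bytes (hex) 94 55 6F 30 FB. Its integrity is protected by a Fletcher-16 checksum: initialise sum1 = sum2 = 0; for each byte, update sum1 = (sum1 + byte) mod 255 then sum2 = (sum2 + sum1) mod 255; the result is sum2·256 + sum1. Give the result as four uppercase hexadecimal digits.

E685

Running sums (mod 255):
  after byte 0 (94): sum1=148, sum2=148
  after byte 1 (55): sum1=233, sum2=126
  after byte 2 (6F): sum1=89, sum2=215
  after byte 3 (30): sum1=137, sum2=97
  after byte 4 (FB): sum1=133, sum2=230
Checksum = sum2·256 + sum1 = 230·256 + 133 = 59013 = 0xE685.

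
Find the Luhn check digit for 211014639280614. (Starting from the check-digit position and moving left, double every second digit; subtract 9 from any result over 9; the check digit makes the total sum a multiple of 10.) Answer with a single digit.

Partial digits right→left: 4 1 6 0 8 2 9 3 6 4 1 0 1 1 2
Double every second digit counting from the check-digit position (so the 1st, 3rd, 5th, ... of the partial from the right).
  doubled (with −9 where >9): 8 3 7 9 3 2 2 4 → sum 38
  kept as-is: 1 0 2 3 4 0 1 → sum 11
Total = 38 + 11 = 49.
Check digit = (10 − (49 mod 10)) mod 10 = 1.

1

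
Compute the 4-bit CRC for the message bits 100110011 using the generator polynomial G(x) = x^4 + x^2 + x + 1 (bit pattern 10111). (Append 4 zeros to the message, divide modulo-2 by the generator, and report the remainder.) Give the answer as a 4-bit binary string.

0001

Append 4 zeros: 1001100110000. Divide by 10111 (XOR where the leading bit is 1):
  pos 0: 10011 XOR 10111 = 00100
  pos 2: 10000 XOR 10111 = 00111
  pos 4: 11111 XOR 10111 = 01000
  pos 5: 10000 XOR 10111 = 00111
  pos 7: 11100 XOR 10111 = 01011
  pos 8: 10110 XOR 10111 = 00001
Remainder (last 4 bits) = 0001. This is the CRC / FCS.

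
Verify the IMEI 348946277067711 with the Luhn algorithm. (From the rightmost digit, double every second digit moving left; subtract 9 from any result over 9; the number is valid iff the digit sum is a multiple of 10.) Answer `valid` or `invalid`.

valid

From the right, keep odd positions and double even positions (subtract 9 from any doubled value over 9):
  doubled (positions 2,4,...): 2 5 0 5 3 9 8 → sum 32
  kept (positions 1,3,...): 1 7 6 7 2 4 8 3 → sum 38
Total = 70.
70 mod 10 = 0, so the number is valid.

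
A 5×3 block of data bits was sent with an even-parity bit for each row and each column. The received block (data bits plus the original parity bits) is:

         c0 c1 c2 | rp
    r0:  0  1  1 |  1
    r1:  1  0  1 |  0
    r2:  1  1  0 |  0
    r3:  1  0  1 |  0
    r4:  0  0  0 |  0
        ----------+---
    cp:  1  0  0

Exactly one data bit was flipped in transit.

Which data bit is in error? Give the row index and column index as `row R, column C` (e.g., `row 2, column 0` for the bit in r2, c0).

row 0, column 2

Recompute each row's even parity and compare to rp:
  r0: data parity 0, sent rp 1 → mismatch
  r1: data parity 0, sent rp 0 → ok
  r2: data parity 0, sent rp 0 → ok
  r3: data parity 0, sent rp 0 → ok
  r4: data parity 0, sent rp 0 → ok
Recompute each column's even parity and compare to cp:
  c0: data parity 1, sent cp 1 → ok
  c1: data parity 0, sent cp 0 → ok
  c2: data parity 1, sent cp 0 → mismatch
Exactly one row (r0) and one column (c2) fail → the flipped bit is at their intersection.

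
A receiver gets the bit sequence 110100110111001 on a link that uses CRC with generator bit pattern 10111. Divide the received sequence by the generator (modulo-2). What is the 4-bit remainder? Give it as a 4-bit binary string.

1110

Modulo-2 division of 110100110111001 by 10111:
  pos 0: 11010 XOR 10111 = 01101
  pos 1: 11010 XOR 10111 = 01101
  pos 2: 11011 XOR 10111 = 01100
  pos 3: 11001 XOR 10111 = 01110
  pos 4: 11100 XOR 10111 = 01011
  pos 5: 10111 XOR 10111 = 00000
  pos 10: 11001 XOR 10111 = 01110
Remainder = 1110 (nonzero — an error is detected).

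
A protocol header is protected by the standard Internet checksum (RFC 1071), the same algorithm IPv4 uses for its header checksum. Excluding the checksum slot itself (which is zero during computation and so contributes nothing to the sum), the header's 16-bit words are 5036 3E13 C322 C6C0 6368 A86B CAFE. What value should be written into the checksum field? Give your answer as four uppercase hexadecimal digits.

1100

One's-complement addition (fold any carry out of bit 15 back into bit 0):
  0x5036 + 0x3E13 = 0x08E49
  0x8E49 + 0xC322 = 0x1516B → wrap carry → 0x516C
  0x516C + 0xC6C0 = 0x1182C → wrap carry → 0x182D
  0x182D + 0x6368 = 0x07B95
  0x7B95 + 0xA86B = 0x12400 → wrap carry → 0x2401
  0x2401 + 0xCAFE = 0x0EEFF
One's-complement sum = 0xEEFF.
Checksum = ~0xEEFF & 0xFFFF = 0x1100.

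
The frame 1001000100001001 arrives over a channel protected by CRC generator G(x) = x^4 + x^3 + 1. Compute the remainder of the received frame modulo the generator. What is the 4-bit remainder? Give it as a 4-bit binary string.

Modulo-2 division of 1001000100001001 by 11001:
  pos 0: 10010 XOR 11001 = 01011
  pos 1: 10110 XOR 11001 = 01111
  pos 2: 11110 XOR 11001 = 00111
  pos 4: 11110 XOR 11001 = 00111
  pos 6: 11100 XOR 11001 = 00101
  pos 8: 10101 XOR 11001 = 01100
  pos 9: 11000 XOR 11001 = 00001
Remainder = 0101 (nonzero — an error is detected).

0101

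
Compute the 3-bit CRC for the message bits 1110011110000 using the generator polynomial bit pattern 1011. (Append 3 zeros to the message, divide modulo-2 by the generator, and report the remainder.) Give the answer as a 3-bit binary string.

Append 3 zeros: 1110011110000000. Divide by 1011 (XOR where the leading bit is 1):
  pos 0: 1110 XOR 1011 = 0101
  pos 1: 1010 XOR 1011 = 0001
  pos 4: 1111 XOR 1011 = 0100
  pos 5: 1001 XOR 1011 = 0010
  pos 7: 1000 XOR 1011 = 0011
  pos 9: 1100 XOR 1011 = 0111
  pos 10: 1110 XOR 1011 = 0101
  pos 11: 1010 XOR 1011 = 0001
Remainder (last 3 bits) = 010. This is the CRC / FCS.

010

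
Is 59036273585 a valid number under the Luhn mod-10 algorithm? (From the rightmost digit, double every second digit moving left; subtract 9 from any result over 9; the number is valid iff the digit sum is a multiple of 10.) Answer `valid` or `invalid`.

valid

From the right, keep odd positions and double even positions (subtract 9 from any doubled value over 9):
  doubled (positions 2,4,...): 7 6 4 6 9 → sum 32
  kept (positions 1,3,...): 5 5 7 6 0 5 → sum 28
Total = 60.
60 mod 10 = 0, so the number is valid.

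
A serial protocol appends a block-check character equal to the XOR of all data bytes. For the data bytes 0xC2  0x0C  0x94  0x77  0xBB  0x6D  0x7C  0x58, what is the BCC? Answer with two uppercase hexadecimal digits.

XOR the bytes together:
  start with 0xC2
  0xC2 ⊕ 0x0C = 0xCE
  0xCE ⊕ 0x94 = 0x5A
  0x5A ⊕ 0x77 = 0x2D
  0x2D ⊕ 0xBB = 0x96
  0x96 ⊕ 0x6D = 0xFB
  0xFB ⊕ 0x7C = 0x87
  0x87 ⊕ 0x58 = 0xDF

DF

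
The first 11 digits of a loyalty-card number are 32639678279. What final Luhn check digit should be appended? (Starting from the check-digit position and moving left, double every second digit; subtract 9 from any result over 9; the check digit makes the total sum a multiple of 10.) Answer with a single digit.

8

Partial digits right→left: 9 7 2 8 7 6 9 3 6 2 3
Double every second digit counting from the check-digit position (so the 1st, 3rd, 5th, ... of the partial from the right).
  doubled (with −9 where >9): 9 4 5 9 3 6 → sum 36
  kept as-is: 7 8 6 3 2 → sum 26
Total = 36 + 26 = 62.
Check digit = (10 − (62 mod 10)) mod 10 = 8.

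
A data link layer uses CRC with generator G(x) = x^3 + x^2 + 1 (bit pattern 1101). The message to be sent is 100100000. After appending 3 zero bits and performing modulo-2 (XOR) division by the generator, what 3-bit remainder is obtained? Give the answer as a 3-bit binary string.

101

Append 3 zeros: 100100000000. Divide by 1101 (XOR where the leading bit is 1):
  pos 0: 1001 XOR 1101 = 0100
  pos 1: 1000 XOR 1101 = 0101
  pos 2: 1010 XOR 1101 = 0111
  pos 3: 1110 XOR 1101 = 0011
  pos 5: 1100 XOR 1101 = 0001
  pos 8: 1000 XOR 1101 = 0101
Remainder (last 3 bits) = 101. This is the CRC / FCS.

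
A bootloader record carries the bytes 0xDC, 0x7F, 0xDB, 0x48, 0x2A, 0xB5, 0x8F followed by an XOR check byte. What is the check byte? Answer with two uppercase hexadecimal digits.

XOR the bytes together:
  start with 0xDC
  0xDC ⊕ 0x7F = 0xA3
  0xA3 ⊕ 0xDB = 0x78
  0x78 ⊕ 0x48 = 0x30
  0x30 ⊕ 0x2A = 0x1A
  0x1A ⊕ 0xB5 = 0xAF
  0xAF ⊕ 0x8F = 0x20

20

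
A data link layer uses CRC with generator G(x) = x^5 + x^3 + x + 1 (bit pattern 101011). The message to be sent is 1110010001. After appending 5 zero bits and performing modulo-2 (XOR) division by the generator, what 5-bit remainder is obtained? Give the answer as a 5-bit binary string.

Append 5 zeros: 111001000100000. Divide by 101011 (XOR where the leading bit is 1):
  pos 0: 111001 XOR 101011 = 010010
  pos 1: 100100 XOR 101011 = 001111
  pos 3: 111100 XOR 101011 = 010111
  pos 4: 101111 XOR 101011 = 000100
  pos 7: 100000 XOR 101011 = 001011
  pos 9: 101100 XOR 101011 = 000111
Remainder (last 5 bits) = 00111. This is the CRC / FCS.

00111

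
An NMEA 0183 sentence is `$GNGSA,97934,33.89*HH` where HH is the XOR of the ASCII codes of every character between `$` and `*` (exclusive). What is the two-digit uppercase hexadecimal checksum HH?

43

XOR the ASCII codes of the payload characters:
  'G' = 0x47 → acc = 0x47
  'N' = 0x4E → acc = 0x09
  'G' = 0x47 → acc = 0x4E
  'S' = 0x53 → acc = 0x1D
  'A' = 0x41 → acc = 0x5C
  ',' = 0x2C → acc = 0x70
  '9' = 0x39 → acc = 0x49
  '7' = 0x37 → acc = 0x7E
  '9' = 0x39 → acc = 0x47
  '3' = 0x33 → acc = 0x74
  '4' = 0x34 → acc = 0x40
  ',' = 0x2C → acc = 0x6C
  '3' = 0x33 → acc = 0x5F
  '3' = 0x33 → acc = 0x6C
  '.' = 0x2E → acc = 0x42
  '8' = 0x38 → acc = 0x7A
  '9' = 0x39 → acc = 0x43
Checksum = 0x43.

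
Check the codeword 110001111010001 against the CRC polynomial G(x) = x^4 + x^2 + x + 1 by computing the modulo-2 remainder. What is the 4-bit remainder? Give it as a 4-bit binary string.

0000

Modulo-2 division of 110001111010001 by 10111:
  pos 0: 11000 XOR 10111 = 01111
  pos 1: 11111 XOR 10111 = 01000
  pos 2: 10001 XOR 10111 = 00110
  pos 4: 11011 XOR 10111 = 01100
  pos 5: 11000 XOR 10111 = 01111
  pos 6: 11111 XOR 10111 = 01000
  pos 7: 10000 XOR 10111 = 00111
  pos 9: 11100 XOR 10111 = 01011
  pos 10: 10111 XOR 10111 = 00000
Remainder = 0000 (zero — the frame passes the CRC check).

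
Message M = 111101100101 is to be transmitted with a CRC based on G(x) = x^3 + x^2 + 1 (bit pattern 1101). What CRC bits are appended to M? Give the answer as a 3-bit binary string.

Append 3 zeros: 111101100101000. Divide by 1101 (XOR where the leading bit is 1):
  pos 0: 1111 XOR 1101 = 0010
  pos 2: 1001 XOR 1101 = 0100
  pos 3: 1001 XOR 1101 = 0100
  pos 4: 1000 XOR 1101 = 0101
  pos 5: 1010 XOR 1101 = 0111
  pos 6: 1111 XOR 1101 = 0010
  pos 8: 1001 XOR 1101 = 0100
  pos 9: 1000 XOR 1101 = 0101
  pos 10: 1010 XOR 1101 = 0111
  pos 11: 1110 XOR 1101 = 0011
Remainder (last 3 bits) = 011. This is the CRC / FCS.

011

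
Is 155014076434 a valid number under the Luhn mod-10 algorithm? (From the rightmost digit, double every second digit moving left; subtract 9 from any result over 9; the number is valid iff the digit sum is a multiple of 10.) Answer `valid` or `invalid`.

From the right, keep odd positions and double even positions (subtract 9 from any doubled value over 9):
  doubled (positions 2,4,...): 6 3 0 2 1 2 → sum 14
  kept (positions 1,3,...): 4 4 7 4 0 5 → sum 24
Total = 38.
38 mod 10 = 8, so the number is invalid.

invalid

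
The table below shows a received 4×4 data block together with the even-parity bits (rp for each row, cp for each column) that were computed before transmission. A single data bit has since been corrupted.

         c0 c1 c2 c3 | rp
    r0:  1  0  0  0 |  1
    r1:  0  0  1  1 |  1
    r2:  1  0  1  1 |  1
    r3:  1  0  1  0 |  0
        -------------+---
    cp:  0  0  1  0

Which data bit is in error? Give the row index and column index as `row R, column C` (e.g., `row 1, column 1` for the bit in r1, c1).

row 1, column 0

Recompute each row's even parity and compare to rp:
  r0: data parity 1, sent rp 1 → ok
  r1: data parity 0, sent rp 1 → mismatch
  r2: data parity 1, sent rp 1 → ok
  r3: data parity 0, sent rp 0 → ok
Recompute each column's even parity and compare to cp:
  c0: data parity 1, sent cp 0 → mismatch
  c1: data parity 0, sent cp 0 → ok
  c2: data parity 1, sent cp 1 → ok
  c3: data parity 0, sent cp 0 → ok
Exactly one row (r1) and one column (c0) fail → the flipped bit is at their intersection.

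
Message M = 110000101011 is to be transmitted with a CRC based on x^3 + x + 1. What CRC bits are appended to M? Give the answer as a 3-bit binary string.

110

Append 3 zeros: 110000101011000. Divide by 1011 (XOR where the leading bit is 1):
  pos 0: 1100 XOR 1011 = 0111
  pos 1: 1110 XOR 1011 = 0101
  pos 2: 1010 XOR 1011 = 0001
  pos 5: 1101 XOR 1011 = 0110
  pos 6: 1100 XOR 1011 = 0111
  pos 7: 1111 XOR 1011 = 0100
  pos 8: 1001 XOR 1011 = 0010
  pos 10: 1000 XOR 1011 = 0011
Remainder (last 3 bits) = 110. This is the CRC / FCS.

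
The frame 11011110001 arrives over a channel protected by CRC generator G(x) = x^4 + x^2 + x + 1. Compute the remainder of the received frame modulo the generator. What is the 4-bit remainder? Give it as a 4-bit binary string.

Modulo-2 division of 11011110001 by 10111:
  pos 0: 11011 XOR 10111 = 01100
  pos 1: 11001 XOR 10111 = 01110
  pos 2: 11101 XOR 10111 = 01010
  pos 3: 10100 XOR 10111 = 00011
  pos 6: 11001 XOR 10111 = 01110
Remainder = 1110 (nonzero — an error is detected).

1110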